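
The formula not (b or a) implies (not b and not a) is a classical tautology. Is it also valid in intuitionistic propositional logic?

Yes

This is a constructively valid De Morgan direction (negated disjunction to conjunction of negations), which is intuitionistically derivable.
From not (b or a): if b held then b or a would, contradiction — so not b; similarly not a.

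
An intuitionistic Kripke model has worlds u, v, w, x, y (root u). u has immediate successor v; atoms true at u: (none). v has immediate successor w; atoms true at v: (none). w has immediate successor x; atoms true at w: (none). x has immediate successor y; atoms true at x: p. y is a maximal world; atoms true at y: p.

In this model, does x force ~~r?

x ||-/- ~~r since x is accessible from x and x ||- ~r.
x ||- ~r: no world accessible from x forces r.

No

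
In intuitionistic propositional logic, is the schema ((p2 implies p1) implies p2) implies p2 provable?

This is Peirce's law, which is not intuitionistically valid.
A Kripke countermodel: worlds 0, 1; order generated by 0 <= 1; atoms true at each world — 0:{}; 1:{p2}.
0 does not force ((p2 implies p1) implies p2) implies p2: already at 0 itself, 0 forces (p2 implies p1) implies p2 but 0 does not force p2.
0 lacks atom p2, so 0 does not force p2.
So the root 0 does not force the formula.

No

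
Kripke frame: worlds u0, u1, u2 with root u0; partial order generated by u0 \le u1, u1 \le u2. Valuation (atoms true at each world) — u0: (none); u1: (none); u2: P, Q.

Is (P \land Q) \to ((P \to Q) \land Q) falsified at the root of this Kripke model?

u0 \Vdash (P \land Q) \to ((P \to Q) \land Q): every world accessible from u0 that forces P \land Q (namely u2) also forces (P \to Q) \land Q.
So the root u0 forces (P \land Q) \to ((P \to Q) \land Q); the model is not a countermodel.

No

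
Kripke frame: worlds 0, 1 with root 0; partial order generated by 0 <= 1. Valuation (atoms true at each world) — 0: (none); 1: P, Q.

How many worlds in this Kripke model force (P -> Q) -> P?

1

0: does not force it — 0 ||-/- (P -> Q) -> P: already at 0 itself, 0 ||- P -> Q but 0 ||-/- P.
1: forces it.
Worlds forcing the formula: {1}.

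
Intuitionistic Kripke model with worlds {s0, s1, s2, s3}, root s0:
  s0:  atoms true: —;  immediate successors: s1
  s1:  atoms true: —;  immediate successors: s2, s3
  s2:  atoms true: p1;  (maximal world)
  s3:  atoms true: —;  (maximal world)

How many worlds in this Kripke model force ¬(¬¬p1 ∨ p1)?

1

s0: does not force it — s0 ⊮ ¬(¬¬p1 ∨ p1) since s2 is accessible from s0 and s2 ⊩ ¬¬p1 ∨ p1.
s1: does not force it — s1 ⊮ ¬(¬¬p1 ∨ p1) since s2 is accessible from s1 and s2 ⊩ ¬¬p1 ∨ p1.
s2: does not force it — s2 ⊮ ¬(¬¬p1 ∨ p1) since s2 is accessible from s2 and s2 ⊩ ¬¬p1 ∨ p1.
s3: forces it.
Worlds forcing the formula: {s3}.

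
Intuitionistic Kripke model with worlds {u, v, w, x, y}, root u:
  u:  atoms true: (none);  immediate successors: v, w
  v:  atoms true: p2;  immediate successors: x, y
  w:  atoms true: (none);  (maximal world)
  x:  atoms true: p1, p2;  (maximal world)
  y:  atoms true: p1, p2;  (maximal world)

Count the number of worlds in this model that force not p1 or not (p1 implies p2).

1

u: does not force it — u does not force not p1 or not (p1 implies p2): neither disjunct is forced at u.
v: does not force it — v does not force not p1 or not (p1 implies p2): neither disjunct is forced at v.
w: forces it.
x: does not force it.
y: does not force it.
Worlds forcing the formula: {w}.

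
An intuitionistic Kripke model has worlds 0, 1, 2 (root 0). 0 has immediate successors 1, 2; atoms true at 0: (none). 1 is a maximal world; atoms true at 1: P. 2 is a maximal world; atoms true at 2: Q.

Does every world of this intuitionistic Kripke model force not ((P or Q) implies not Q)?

Not every world: 0 does not force not ((P or Q) implies not Q).
0 does not force not ((P or Q) implies not Q) since 1 is accessible from 0 and 1 forces (P or Q) implies not Q.
1 forces (P or Q) implies not Q: every world accessible from 1 that forces P or Q (namely 1) also forces not Q.

No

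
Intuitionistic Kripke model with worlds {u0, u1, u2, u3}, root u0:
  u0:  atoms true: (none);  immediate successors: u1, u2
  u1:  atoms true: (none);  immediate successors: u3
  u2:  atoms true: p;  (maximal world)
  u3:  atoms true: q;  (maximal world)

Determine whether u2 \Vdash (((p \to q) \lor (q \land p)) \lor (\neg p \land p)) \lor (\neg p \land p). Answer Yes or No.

No

u2 \nVdash (((p \to q) \lor (q \land p)) \lor (\neg p \land p)) \lor (\neg p \land p): neither disjunct is forced at u2.
u2 \nVdash ((p \to q) \lor (q \land p)) \lor (\neg p \land p): neither disjunct is forced at u2.
u2 \nVdash (p \to q) \lor (q \land p): neither disjunct is forced at u2.
u2 \nVdash p \to q: already at u2 itself, u2 \Vdash p but u2 \nVdash q.
u2 lacks atom q, so u2 \nVdash q.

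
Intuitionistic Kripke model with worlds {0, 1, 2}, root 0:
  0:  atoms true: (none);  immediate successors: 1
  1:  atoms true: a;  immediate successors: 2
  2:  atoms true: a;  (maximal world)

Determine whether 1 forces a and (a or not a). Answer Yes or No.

Yes

1 forces a and (a or not a) since 1 forces both conjuncts.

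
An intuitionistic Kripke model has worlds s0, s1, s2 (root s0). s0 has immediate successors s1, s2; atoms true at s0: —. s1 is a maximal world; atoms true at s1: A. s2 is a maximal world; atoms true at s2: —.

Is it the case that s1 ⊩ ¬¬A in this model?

Yes

s1 ⊩ ¬¬A: no world accessible from s1 forces ¬A.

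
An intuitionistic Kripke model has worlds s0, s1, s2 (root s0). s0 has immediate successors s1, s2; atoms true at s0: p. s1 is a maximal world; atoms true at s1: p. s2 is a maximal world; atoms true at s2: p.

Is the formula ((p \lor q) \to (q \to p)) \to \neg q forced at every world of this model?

s0 \Vdash ((p \lor q) \to (q \to p)) \to \neg q: every world accessible from s0 that forces (p \lor q) \to (q \to p) (namely s0, s1, s2) also forces \neg q.
Since the root s0 forces ((p \lor q) \to (q \to p)) \to \neg q and forcing is persistent (monotone upward), every world forces it.

Yes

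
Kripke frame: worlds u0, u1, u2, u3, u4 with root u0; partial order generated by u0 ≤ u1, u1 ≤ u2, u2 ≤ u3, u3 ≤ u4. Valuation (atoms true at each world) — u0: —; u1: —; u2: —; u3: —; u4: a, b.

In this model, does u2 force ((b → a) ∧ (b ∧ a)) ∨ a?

u2 ⊮ ((b → a) ∧ (b ∧ a)) ∨ a: neither disjunct is forced at u2.
u2 ⊮ (b → a) ∧ (b ∧ a) since u2 fails b ∧ a.

No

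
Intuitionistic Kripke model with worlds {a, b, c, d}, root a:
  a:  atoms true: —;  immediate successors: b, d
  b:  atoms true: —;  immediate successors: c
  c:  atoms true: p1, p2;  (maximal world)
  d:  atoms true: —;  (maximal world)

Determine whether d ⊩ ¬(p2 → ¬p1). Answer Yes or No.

d ⊮ ¬(p2 → ¬p1) since d is accessible from d and d ⊩ p2 → ¬p1.
d ⊩ p2 → ¬p1 vacuously: no world accessible from d forces the antecedent p2.

No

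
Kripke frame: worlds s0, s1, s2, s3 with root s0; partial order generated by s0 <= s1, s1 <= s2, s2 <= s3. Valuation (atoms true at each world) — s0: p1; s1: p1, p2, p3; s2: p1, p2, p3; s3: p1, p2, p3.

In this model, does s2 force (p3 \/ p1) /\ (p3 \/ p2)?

Yes

s2 ||- (p3 \/ p1) /\ (p3 \/ p2) since s2 forces both conjuncts.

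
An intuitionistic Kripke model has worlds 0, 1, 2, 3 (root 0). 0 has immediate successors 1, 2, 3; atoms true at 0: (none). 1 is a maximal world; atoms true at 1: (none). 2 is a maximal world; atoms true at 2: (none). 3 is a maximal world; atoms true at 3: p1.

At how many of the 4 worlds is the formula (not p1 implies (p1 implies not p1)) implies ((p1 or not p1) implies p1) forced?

1

0: does not force it — 0 does not force (not p1 implies (p1 implies not p1)) implies ((p1 or not p1) implies p1): already at 0 itself, 0 forces not p1 implies (p1 implies not p1) but 0 does not force (p1 or not p1) implies p1.
1: does not force it — 1 does not force (not p1 implies (p1 implies not p1)) implies ((p1 or not p1) implies p1): already at 1 itself, 1 forces not p1 implies (p1 implies not p1) but 1 does not force (p1 or not p1) implies p1.
2: does not force it — 2 does not force (not p1 implies (p1 implies not p1)) implies ((p1 or not p1) implies p1): already at 2 itself, 2 forces not p1 implies (p1 implies not p1) but 2 does not force (p1 or not p1) implies p1.
3: forces it.
Worlds forcing the formula: {3}.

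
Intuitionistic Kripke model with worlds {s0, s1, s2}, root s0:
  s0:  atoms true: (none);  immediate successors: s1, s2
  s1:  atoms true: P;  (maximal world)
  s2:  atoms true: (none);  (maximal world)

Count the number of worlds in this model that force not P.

s0: does not force it — s0 does not force not P since s1 is accessible from s0 and s1 forces P.
s1: does not force it — s1 does not force not P since s1 is accessible from s1 and s1 forces P.
s2: forces it.
Worlds forcing the formula: {s2}.

1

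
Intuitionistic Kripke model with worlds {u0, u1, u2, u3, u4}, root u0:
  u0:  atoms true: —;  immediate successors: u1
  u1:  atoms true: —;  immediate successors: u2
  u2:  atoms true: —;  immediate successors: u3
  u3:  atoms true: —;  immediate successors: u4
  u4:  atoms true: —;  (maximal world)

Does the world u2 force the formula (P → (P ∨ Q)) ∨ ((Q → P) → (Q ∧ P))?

Yes

u2 ⊩ (P → (P ∨ Q)) ∨ ((Q → P) → (Q ∧ P)) via the disjunct P → (P ∨ Q).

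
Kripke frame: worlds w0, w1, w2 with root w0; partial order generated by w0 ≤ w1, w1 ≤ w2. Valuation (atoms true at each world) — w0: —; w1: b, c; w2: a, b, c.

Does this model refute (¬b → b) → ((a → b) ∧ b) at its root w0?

Yes

w0 ⊮ (¬b → b) → ((a → b) ∧ b): already at w0 itself, w0 ⊩ ¬b → b but w0 ⊮ (a → b) ∧ b.
w0 ⊮ (a → b) ∧ b since w0 fails b.
So the root w0 does not force (¬b → b) → ((a → b) ∧ b); the model is a countermodel.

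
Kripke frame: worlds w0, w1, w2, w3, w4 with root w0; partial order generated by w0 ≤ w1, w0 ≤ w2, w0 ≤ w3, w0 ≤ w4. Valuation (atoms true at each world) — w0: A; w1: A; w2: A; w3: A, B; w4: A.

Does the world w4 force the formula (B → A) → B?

No

w4 ⊮ (B → A) → B: already at w4 itself, w4 ⊩ B → A but w4 ⊮ B.
w4 lacks atom B, so w4 ⊮ B.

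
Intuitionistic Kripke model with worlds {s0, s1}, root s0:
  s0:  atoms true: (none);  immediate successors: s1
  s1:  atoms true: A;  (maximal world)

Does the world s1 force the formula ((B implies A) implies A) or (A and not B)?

s1 forces ((B implies A) implies A) or (A and not B) via the disjunct (B implies A) implies A.

Yes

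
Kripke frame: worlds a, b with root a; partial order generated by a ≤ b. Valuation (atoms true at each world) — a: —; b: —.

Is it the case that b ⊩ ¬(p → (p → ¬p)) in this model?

No

b ⊮ ¬(p → (p → ¬p)) since b is accessible from b and b ⊩ p → (p → ¬p).
b ⊩ p → (p → ¬p) vacuously: no world accessible from b forces the antecedent p.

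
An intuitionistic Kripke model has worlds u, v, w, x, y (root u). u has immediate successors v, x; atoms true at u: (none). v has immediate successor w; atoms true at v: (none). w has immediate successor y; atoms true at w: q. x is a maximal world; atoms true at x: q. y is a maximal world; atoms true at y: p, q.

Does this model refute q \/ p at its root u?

u ||-/- q \/ p: neither disjunct is forced at u.
u lacks atom q, so u ||-/- q.
So the root u does not force q \/ p; the model is a countermodel.

Yes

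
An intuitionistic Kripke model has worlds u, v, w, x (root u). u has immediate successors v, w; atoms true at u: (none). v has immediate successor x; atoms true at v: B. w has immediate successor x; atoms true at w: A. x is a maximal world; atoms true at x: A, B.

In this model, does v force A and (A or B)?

No

v does not force A and (A or B) since v fails A.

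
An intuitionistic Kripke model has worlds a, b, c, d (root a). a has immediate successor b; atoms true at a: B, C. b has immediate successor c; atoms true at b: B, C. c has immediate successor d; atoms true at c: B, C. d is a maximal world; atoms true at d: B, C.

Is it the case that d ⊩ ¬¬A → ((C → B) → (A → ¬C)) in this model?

Yes

d ⊩ ¬¬A → ((C → B) → (A → ¬C)) vacuously: no world accessible from d forces the antecedent ¬¬A.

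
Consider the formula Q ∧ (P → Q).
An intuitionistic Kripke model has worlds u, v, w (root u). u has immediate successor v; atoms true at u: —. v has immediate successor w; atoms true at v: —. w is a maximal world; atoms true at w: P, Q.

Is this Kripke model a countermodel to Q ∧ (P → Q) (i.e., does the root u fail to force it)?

Yes

u ⊮ Q ∧ (P → Q) since u fails Q.
So the root u does not force Q ∧ (P → Q); the model is a countermodel.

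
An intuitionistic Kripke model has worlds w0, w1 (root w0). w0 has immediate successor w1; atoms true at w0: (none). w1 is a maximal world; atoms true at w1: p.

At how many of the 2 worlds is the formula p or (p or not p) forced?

w0: does not force it — w0 does not force p or (p or not p): neither disjunct is forced at w0.
w1: forces it.
Worlds forcing the formula: {w1}.

1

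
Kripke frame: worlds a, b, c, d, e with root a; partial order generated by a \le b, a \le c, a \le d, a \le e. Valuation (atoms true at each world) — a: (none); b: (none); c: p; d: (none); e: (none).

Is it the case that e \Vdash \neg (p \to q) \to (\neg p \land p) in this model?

e \Vdash \neg (p \to q) \to (\neg p \land p) vacuously: no world accessible from e forces the antecedent \neg (p \to q).

Yes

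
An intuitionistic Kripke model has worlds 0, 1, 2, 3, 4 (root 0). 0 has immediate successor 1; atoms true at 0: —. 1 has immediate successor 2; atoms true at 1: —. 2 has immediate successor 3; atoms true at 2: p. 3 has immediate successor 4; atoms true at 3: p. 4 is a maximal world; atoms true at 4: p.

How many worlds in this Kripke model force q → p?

5

0: forces it.
1: forces it.
2: forces it.
3: forces it.
4: forces it.
Worlds forcing the formula: {0, 1, 2, 3, 4}.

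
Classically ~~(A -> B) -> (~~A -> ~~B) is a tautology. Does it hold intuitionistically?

Yes

This is the distribution of double negation over implication, which is intuitionistically derivable.
Assume ~~(A -> B) and ~~A; suppose ~B. Then A -> B would give ~A (by contraposition), contradicting ~~A; so ~(A -> B), contradicting ~~(A -> B). Hence ~~B.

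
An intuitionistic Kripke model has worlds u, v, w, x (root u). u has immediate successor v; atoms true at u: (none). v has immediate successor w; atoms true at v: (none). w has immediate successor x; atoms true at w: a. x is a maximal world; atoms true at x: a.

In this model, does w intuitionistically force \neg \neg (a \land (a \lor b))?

w \Vdash \neg \neg (a \land (a \lor b)): no world accessible from w forces \neg (a \land (a \lor b)).

Yes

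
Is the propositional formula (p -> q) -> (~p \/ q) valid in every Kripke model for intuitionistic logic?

No

This is the material-implication-as-disjunction principle, which is not intuitionistically valid.
A Kripke countermodel: worlds u, v; order generated by u <= v; atoms true at each world — u:{}; v:{p,q}.
u ||-/- (p -> q) -> (~p \/ q): already at u itself, u ||- p -> q but u ||-/- ~p \/ q.
u ||-/- ~p \/ q: neither disjunct is forced at u.
u ||-/- ~p since v is accessible from u and v ||- p.
So the root u does not force the formula.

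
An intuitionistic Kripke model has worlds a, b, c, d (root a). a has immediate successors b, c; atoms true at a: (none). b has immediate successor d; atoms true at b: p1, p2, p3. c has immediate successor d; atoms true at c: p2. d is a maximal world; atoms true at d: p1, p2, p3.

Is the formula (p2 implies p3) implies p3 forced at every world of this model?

a forces (p2 implies p3) implies p3: every world accessible from a that forces p2 implies p3 (namely b, d) also forces p3.
Since the root a forces (p2 implies p3) implies p3 and forcing is persistent (monotone upward), every world forces it.

Yes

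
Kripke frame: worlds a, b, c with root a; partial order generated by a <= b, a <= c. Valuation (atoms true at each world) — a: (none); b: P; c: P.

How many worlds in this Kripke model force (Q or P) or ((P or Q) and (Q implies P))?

2

a: does not force it — a does not force (Q or P) or ((P or Q) and (Q implies P)): neither disjunct is forced at a.
b: forces it.
c: forces it.
Worlds forcing the formula: {b, c}.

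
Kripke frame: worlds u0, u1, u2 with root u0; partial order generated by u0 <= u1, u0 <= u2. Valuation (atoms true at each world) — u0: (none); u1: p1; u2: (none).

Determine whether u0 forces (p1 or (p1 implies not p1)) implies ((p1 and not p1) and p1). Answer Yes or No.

u0 does not force (p1 or (p1 implies not p1)) implies ((p1 and not p1) and p1): at the accessible world u1, u1 forces p1 or (p1 implies not p1) but u1 does not force (p1 and not p1) and p1.
u1 does not force (p1 and not p1) and p1 since u1 fails p1 and not p1.

No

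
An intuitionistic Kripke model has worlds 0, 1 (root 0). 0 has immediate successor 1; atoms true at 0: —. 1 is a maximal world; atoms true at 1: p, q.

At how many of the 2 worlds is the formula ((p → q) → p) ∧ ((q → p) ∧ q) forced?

0: does not force it — 0 ⊮ ((p → q) → p) ∧ ((q → p) ∧ q) since 0 fails (p → q) → p.
1: forces it.
Worlds forcing the formula: {1}.

1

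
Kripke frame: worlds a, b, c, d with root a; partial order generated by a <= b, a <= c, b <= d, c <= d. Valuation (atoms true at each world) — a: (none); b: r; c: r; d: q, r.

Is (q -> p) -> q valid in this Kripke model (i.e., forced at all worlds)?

a ||- (q -> p) -> q vacuously: no world accessible from a forces the antecedent q -> p.
Since the root a forces (q -> p) -> q and forcing is persistent (monotone upward), every world forces it.

Yes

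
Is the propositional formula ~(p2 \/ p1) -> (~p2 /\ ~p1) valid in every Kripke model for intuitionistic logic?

Yes

This is a constructively valid De Morgan direction (negated disjunction to conjunction of negations), which is intuitionistically derivable.
From ~(p2 \/ p1): if p2 held then p2 \/ p1 would, contradiction — so ~p2; similarly ~p1.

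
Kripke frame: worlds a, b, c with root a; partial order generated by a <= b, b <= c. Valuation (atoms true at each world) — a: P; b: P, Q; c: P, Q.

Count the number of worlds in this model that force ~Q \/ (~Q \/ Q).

a: does not force it — a ||-/- ~Q \/ (~Q \/ Q): neither disjunct is forced at a.
b: forces it.
c: forces it.
Worlds forcing the formula: {b, c}.

2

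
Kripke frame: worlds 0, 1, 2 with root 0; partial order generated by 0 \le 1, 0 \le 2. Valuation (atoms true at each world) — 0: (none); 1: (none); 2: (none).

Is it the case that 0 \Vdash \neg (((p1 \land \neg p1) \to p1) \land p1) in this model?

Yes

0 \Vdash \neg (((p1 \land \neg p1) \to p1) \land p1): no world accessible from 0 forces ((p1 \land \neg p1) \to p1) \land p1.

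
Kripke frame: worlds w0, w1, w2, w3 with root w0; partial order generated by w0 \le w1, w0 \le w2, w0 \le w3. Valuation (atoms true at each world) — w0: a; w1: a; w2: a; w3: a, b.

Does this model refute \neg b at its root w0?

w0 \nVdash \neg b since w3 is accessible from w0 and w3 \Vdash b.
So the root w0 does not force \neg b; the model is a countermodel.

Yes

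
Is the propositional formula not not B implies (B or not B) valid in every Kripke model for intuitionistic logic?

No

This is a variant of double-negation elimination (deriving excluded middle from double negation), which is not intuitionistically valid.
A Kripke countermodel: worlds w0, w1; order generated by w0 <= w1; atoms true at each world — w0:{}; w1:{B}.
w0 does not force not not B implies (B or not B): already at w0 itself, w0 forces not not B but w0 does not force B or not B.
w0 does not force B or not B: neither disjunct is forced at w0.
w0 lacks atom B, so w0 does not force B.
So the root w0 does not force the formula.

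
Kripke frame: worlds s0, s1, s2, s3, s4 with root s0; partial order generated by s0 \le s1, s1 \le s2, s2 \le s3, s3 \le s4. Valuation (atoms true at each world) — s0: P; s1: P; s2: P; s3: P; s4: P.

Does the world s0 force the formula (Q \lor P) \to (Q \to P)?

Yes

s0 \Vdash (Q \lor P) \to (Q \to P): every world accessible from s0 that forces Q \lor P (namely s0, s1, s2, s3, s4) also forces Q \to P.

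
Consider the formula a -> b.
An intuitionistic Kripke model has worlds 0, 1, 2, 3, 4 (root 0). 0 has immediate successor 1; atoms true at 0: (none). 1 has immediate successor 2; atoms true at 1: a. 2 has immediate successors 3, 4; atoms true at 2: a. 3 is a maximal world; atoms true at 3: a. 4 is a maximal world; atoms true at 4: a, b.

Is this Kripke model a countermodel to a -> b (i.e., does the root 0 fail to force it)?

0 ||-/- a -> b: at the accessible world 1, 1 ||- a but 1 ||-/- b.
1 lacks atom b, so 1 ||-/- b.
So the root 0 does not force a -> b; the model is a countermodel.

Yes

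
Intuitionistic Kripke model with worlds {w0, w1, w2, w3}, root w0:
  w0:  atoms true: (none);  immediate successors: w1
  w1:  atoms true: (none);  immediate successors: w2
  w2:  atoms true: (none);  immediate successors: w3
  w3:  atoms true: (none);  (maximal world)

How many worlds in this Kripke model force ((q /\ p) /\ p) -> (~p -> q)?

4

w0: forces it.
w1: forces it.
w2: forces it.
w3: forces it.
Worlds forcing the formula: {w0, w1, w2, w3}.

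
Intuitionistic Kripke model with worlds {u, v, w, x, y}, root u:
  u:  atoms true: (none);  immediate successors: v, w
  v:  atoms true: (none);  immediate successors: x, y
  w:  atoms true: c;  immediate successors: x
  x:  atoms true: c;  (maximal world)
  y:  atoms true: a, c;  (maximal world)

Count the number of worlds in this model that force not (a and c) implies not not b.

1

u: does not force it — u does not force not (a and c) implies not not b: at the accessible world w, w forces not (a and c) but w does not force not not b.
v: does not force it.
w: does not force it.
x: does not force it.
y: forces it.
Worlds forcing the formula: {y}.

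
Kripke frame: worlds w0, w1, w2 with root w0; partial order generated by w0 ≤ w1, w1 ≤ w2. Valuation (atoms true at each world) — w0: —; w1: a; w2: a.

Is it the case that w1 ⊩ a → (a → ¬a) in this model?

w1 ⊮ a → (a → ¬a): already at w1 itself, w1 ⊩ a but w1 ⊮ a → ¬a.
w1 ⊮ a → ¬a: already at w1 itself, w1 ⊩ a but w1 ⊮ ¬a.
w1 ⊮ ¬a since w1 is accessible from w1 and w1 ⊩ a.

No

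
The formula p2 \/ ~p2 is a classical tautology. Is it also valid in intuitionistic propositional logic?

This is the law of excluded middle, which is not intuitionistically valid.
A Kripke countermodel: worlds s0, s1; order generated by s0 <= s1; atoms true at each world — s0:{}; s1:{p2}.
s0 ||-/- p2 \/ ~p2: neither disjunct is forced at s0.
s0 lacks atom p2, so s0 ||-/- p2.
So the root s0 does not force the formula.

No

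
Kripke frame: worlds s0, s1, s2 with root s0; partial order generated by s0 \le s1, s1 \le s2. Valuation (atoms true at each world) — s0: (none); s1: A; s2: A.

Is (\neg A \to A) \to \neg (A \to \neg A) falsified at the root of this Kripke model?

s0 \Vdash (\neg A \to A) \to \neg (A \to \neg A): every world accessible from s0 that forces \neg A \to A (namely s0, s1, s2) also forces \neg (A \to \neg A).
So the root s0 forces (\neg A \to A) \to \neg (A \to \neg A); the model is not a countermodel.

No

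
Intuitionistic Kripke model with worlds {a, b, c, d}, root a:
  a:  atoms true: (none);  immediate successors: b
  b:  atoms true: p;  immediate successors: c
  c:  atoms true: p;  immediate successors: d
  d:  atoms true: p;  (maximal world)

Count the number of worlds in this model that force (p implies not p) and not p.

0

a: does not force it — a does not force (p implies not p) and not p since a fails p implies not p.
b: does not force it — b does not force (p implies not p) and not p since b fails p implies not p.
c: does not force it — c does not force (p implies not p) and not p since c fails p implies not p.
d: does not force it.
Worlds forcing the formula: { }.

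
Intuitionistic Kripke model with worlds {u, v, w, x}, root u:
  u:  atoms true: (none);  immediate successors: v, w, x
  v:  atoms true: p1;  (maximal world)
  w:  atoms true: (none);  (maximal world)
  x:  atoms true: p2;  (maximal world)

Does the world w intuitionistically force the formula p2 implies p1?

w forces p2 implies p1 vacuously: no world accessible from w forces the antecedent p2.

Yes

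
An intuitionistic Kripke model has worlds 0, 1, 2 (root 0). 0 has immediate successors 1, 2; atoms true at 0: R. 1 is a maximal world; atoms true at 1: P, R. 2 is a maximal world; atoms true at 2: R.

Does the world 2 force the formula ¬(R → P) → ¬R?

No

2 ⊮ ¬(R → P) → ¬R: already at 2 itself, 2 ⊩ ¬(R → P) but 2 ⊮ ¬R.
2 ⊮ ¬R since 2 is accessible from 2 and 2 ⊩ R.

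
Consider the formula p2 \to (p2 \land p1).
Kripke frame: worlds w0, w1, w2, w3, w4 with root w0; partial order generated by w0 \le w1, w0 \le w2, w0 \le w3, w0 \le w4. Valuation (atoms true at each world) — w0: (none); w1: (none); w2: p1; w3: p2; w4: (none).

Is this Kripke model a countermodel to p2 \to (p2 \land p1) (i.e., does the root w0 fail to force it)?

Yes

w0 \nVdash p2 \to (p2 \land p1): at the accessible world w3, w3 \Vdash p2 but w3 \nVdash p2 \land p1.
w3 \nVdash p2 \land p1 since w3 fails p1.
So the root w0 does not force p2 \to (p2 \land p1); the model is a countermodel.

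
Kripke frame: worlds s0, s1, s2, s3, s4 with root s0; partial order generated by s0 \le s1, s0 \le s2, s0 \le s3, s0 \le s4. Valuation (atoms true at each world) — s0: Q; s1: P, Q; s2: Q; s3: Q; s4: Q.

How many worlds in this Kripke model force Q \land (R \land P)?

0

s0: does not force it — s0 \nVdash Q \land (R \land P) since s0 fails R \land P.
s1: does not force it — s1 \nVdash Q \land (R \land P) since s1 fails R \land P.
s2: does not force it — s2 \nVdash Q \land (R \land P) since s2 fails R \land P.
s3: does not force it.
s4: does not force it.
Worlds forcing the formula: { }.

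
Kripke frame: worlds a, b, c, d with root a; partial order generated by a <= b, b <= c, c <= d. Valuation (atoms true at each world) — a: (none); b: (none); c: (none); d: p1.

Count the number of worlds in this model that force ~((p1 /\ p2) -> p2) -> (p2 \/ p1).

4

a: forces it.
b: forces it.
c: forces it.
d: forces it.
Worlds forcing the formula: {a, b, c, d}.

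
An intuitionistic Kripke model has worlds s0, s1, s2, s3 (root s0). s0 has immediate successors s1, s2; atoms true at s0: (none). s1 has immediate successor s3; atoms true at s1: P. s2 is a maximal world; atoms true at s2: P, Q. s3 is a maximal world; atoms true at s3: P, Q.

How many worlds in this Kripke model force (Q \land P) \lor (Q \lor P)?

3

s0: does not force it — s0 \nVdash (Q \land P) \lor (Q \lor P): neither disjunct is forced at s0.
s1: forces it.
s2: forces it.
s3: forces it.
Worlds forcing the formula: {s1, s2, s3}.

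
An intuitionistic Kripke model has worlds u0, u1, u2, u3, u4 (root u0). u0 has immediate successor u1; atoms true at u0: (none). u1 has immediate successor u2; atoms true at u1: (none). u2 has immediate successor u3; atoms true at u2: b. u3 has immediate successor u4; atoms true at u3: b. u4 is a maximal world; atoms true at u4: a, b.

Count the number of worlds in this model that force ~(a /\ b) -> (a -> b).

u0: forces it.
u1: forces it.
u2: forces it.
u3: forces it.
u4: forces it.
Worlds forcing the formula: {u0, u1, u2, u3, u4}.

5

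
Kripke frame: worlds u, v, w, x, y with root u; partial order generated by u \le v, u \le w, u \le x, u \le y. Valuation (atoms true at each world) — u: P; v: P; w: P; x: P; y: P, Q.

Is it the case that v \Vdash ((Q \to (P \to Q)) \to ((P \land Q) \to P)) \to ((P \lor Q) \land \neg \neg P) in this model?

v \Vdash ((Q \to (P \to Q)) \to ((P \land Q) \to P)) \to ((P \lor Q) \land \neg \neg P): every world accessible from v that forces (Q \to (P \to Q)) \to ((P \land Q) \to P) (namely v) also forces (P \lor Q) \land \neg \neg P.

Yes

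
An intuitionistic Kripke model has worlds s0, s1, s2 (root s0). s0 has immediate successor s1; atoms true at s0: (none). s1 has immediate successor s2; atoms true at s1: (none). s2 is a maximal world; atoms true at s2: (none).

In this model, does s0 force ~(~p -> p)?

s0 ||- ~(~p -> p): no world accessible from s0 forces ~p -> p.

Yes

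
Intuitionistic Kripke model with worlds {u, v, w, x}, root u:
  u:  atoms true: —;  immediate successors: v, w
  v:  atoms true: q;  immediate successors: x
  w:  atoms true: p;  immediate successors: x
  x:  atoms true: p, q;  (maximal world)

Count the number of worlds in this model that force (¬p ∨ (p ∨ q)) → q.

u: does not force it — u ⊮ (¬p ∨ (p ∨ q)) → q: at the accessible world w, w ⊩ ¬p ∨ (p ∨ q) but w ⊮ q.
v: forces it.
w: does not force it.
x: forces it.
Worlds forcing the formula: {v, x}.

2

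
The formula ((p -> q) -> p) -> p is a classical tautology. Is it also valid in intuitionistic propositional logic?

No

This is Peirce's law, which is not intuitionistically valid.
A Kripke countermodel: worlds s0, s1; order generated by s0 <= s1; atoms true at each world — s0:{}; s1:{p}.
s0 ||-/- ((p -> q) -> p) -> p: already at s0 itself, s0 ||- (p -> q) -> p but s0 ||-/- p.
s0 lacks atom p, so s0 ||-/- p.
So the root s0 does not force the formula.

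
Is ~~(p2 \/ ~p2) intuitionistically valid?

This is the double negation of excluded middle, which is intuitionistically derivable.
Assuming ~(p2 \/ ~p2): from p2 we'd get p2 \/ ~p2, so ~p2; but then p2 \/ ~p2 again — contradiction. Hence ~~(p2 \/ ~p2).

Yes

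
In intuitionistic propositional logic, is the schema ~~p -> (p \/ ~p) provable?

This is a variant of double-negation elimination (deriving excluded middle from double negation), which is not intuitionistically valid.
A Kripke countermodel: worlds w0, w1; order generated by w0 <= w1; atoms true at each world — w0:{}; w1:{p}.
w0 ||-/- ~~p -> (p \/ ~p): already at w0 itself, w0 ||- ~~p but w0 ||-/- p \/ ~p.
w0 ||-/- p \/ ~p: neither disjunct is forced at w0.
w0 lacks atom p, so w0 ||-/- p.
So the root w0 does not force the formula.

No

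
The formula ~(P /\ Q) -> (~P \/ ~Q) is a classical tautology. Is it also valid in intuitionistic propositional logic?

This is the constructively invalid direction of De Morgan's law for conjunction, which is not intuitionistically valid.
A Kripke countermodel: worlds u0, u1, u2; order generated by u0 <= u1, u0 <= u2; atoms true at each world — u0:{}; u1:{P}; u2:{Q}.
u0 ||-/- ~(P /\ Q) -> (~P \/ ~Q): already at u0 itself, u0 ||- ~(P /\ Q) but u0 ||-/- ~P \/ ~Q.
u0 ||-/- ~P \/ ~Q: neither disjunct is forced at u0.
u0 ||-/- ~P since u1 is accessible from u0 and u1 ||- P.
So the root u0 does not force the formula.

No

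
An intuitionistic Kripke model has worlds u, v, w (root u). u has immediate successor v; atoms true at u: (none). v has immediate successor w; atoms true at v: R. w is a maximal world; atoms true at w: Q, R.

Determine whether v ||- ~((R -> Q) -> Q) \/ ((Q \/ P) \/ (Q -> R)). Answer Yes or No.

v ||- ~((R -> Q) -> Q) \/ ((Q \/ P) \/ (Q -> R)) via the disjunct (Q \/ P) \/ (Q -> R).

Yes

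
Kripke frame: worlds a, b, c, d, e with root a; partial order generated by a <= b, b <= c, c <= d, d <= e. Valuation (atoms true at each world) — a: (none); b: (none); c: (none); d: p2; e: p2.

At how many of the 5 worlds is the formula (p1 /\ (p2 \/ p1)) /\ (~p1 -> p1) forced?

0

a: does not force it — a ||-/- (p1 /\ (p2 \/ p1)) /\ (~p1 -> p1) since a fails p1 /\ (p2 \/ p1).
b: does not force it.
c: does not force it.
d: does not force it.
e: does not force it.
Worlds forcing the formula: { }.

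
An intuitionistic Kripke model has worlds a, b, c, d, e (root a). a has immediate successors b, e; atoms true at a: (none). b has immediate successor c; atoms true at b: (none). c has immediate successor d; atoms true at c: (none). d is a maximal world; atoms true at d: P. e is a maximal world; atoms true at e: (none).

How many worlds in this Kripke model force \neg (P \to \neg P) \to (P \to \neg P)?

a: does not force it — a \nVdash \neg (P \to \neg P) \to (P \to \neg P): at the accessible world b, b \Vdash \neg (P \to \neg P) but b \nVdash P \to \neg P.
b: does not force it — b \nVdash \neg (P \to \neg P) \to (P \to \neg P): already at b itself, b \Vdash \neg (P \to \neg P) but b \nVdash P \to \neg P.
c: does not force it — c \nVdash \neg (P \to \neg P) \to (P \to \neg P): already at c itself, c \Vdash \neg (P \to \neg P) but c \nVdash P \to \neg P.
d: does not force it.
e: forces it.
Worlds forcing the formula: {e}.

1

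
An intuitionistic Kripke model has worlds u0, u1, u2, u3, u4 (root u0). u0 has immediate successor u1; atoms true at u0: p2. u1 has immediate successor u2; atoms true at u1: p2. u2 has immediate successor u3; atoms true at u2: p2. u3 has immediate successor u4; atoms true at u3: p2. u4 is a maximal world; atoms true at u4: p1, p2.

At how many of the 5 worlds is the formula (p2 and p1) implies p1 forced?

5

u0: forces it.
u1: forces it.
u2: forces it.
u3: forces it.
u4: forces it.
Worlds forcing the formula: {u0, u1, u2, u3, u4}.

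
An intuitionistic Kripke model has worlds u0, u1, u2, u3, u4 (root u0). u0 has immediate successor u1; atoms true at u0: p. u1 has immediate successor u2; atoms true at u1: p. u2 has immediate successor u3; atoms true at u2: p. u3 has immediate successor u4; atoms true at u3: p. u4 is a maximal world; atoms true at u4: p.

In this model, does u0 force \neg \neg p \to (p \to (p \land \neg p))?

No

u0 \nVdash \neg \neg p \to (p \to (p \land \neg p)): already at u0 itself, u0 \Vdash \neg \neg p but u0 \nVdash p \to (p \land \neg p).
u0 \nVdash p \to (p \land \neg p): already at u0 itself, u0 \Vdash p but u0 \nVdash p \land \neg p.
u0 \nVdash p \land \neg p since u0 fails \neg p.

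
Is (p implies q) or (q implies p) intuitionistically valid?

This is the Gödel–Dummett linearity axiom, which is not intuitionistically valid.
A Kripke countermodel: worlds w0, w1, w2; order generated by w0 <= w1, w0 <= w2; atoms true at each world — w0:{}; w1:{p}; w2:{q}.
w0 does not force (p implies q) or (q implies p): neither disjunct is forced at w0.
w0 does not force p implies q: at the accessible world w1, w1 forces p but w1 does not force q.
w1 lacks atom q, so w1 does not force q.
So the root w0 does not force the formula.

No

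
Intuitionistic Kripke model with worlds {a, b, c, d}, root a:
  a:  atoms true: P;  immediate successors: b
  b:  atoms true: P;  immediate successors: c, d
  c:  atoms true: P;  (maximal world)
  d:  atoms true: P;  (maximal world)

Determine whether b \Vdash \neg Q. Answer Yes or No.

b \Vdash \neg Q: no world accessible from b forces Q.

Yes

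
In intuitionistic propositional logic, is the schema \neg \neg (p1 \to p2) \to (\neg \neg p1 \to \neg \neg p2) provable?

This is the distribution of double negation over implication, which is intuitionistically derivable.
Assume \neg \neg (p1 \to p2) and \neg \neg p1; suppose \neg p2. Then p1 \to p2 would give \neg p1 (by contraposition), contradicting \neg \neg p1; so \neg (p1 \to p2), contradicting \neg \neg (p1 \to p2). Hence \neg \neg p2.

Yes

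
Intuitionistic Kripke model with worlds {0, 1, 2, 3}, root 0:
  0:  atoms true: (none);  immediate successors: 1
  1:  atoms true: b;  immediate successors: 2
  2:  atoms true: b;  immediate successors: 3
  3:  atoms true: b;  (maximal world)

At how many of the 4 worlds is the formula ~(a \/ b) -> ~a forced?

0: forces it.
1: forces it.
2: forces it.
3: forces it.
Worlds forcing the formula: {0, 1, 2, 3}.

4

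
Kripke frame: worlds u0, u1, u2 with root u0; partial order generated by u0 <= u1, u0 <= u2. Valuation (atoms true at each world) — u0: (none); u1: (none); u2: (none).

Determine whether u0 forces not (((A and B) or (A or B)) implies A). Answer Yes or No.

No

u0 does not force not (((A and B) or (A or B)) implies A) since u0 is accessible from u0 and u0 forces ((A and B) or (A or B)) implies A.
u0 forces ((A and B) or (A or B)) implies A vacuously: no world accessible from u0 forces the antecedent (A and B) or (A or B).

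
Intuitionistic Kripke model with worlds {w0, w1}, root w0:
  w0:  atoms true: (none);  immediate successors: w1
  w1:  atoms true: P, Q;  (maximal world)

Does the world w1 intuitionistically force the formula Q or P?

Yes

w1 forces Q or P via the disjunct Q.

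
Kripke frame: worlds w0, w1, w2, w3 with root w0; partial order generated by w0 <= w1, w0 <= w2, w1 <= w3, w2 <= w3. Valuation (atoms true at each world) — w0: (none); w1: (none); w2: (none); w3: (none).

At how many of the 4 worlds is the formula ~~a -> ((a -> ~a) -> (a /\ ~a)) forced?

w0: forces it.
w1: forces it.
w2: forces it.
w3: forces it.
Worlds forcing the formula: {w0, w1, w2, w3}.

4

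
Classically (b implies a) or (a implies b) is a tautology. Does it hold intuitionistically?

No

This is the Gödel–Dummett linearity axiom, which is not intuitionistically valid.
A Kripke countermodel: worlds w0, w1, w2; order generated by w0 <= w1, w0 <= w2; atoms true at each world — w0:{}; w1:{b}; w2:{a}.
w0 does not force (b implies a) or (a implies b): neither disjunct is forced at w0.
w0 does not force b implies a: at the accessible world w1, w1 forces b but w1 does not force a.
w1 lacks atom a, so w1 does not force a.
So the root w0 does not force the formula.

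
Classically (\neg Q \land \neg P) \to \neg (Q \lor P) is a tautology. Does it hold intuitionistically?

This is a constructively valid De Morgan direction (conjunction of negations to negated disjunction), which is intuitionistically derivable.
If both \neg Q and \neg P hold at a world, no accessible world forces Q or forces P, so none forces Q \lor P.

Yes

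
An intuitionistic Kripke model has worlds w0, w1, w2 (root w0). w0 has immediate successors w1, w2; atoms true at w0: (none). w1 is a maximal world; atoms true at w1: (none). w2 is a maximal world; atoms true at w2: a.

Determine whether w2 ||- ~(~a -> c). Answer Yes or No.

No

w2 ||-/- ~(~a -> c) since w2 is accessible from w2 and w2 ||- ~a -> c.
w2 ||- ~a -> c vacuously: no world accessible from w2 forces the antecedent ~a.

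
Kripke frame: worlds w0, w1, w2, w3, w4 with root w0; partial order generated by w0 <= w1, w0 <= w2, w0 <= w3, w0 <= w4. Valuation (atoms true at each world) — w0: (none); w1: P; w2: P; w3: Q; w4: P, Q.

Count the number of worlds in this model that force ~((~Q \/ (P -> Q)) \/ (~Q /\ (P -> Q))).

0

w0: does not force it — w0 ||-/- ~((~Q \/ (P -> Q)) \/ (~Q /\ (P -> Q))) since w1 is accessible from w0 and w1 ||- (~Q \/ (P -> Q)) \/ (~Q /\ (P -> Q)).
w1: does not force it — w1 ||-/- ~((~Q \/ (P -> Q)) \/ (~Q /\ (P -> Q))) since w1 is accessible from w1 and w1 ||- (~Q \/ (P -> Q)) \/ (~Q /\ (P -> Q)).
w2: does not force it.
w3: does not force it.
w4: does not force it.
Worlds forcing the formula: { }.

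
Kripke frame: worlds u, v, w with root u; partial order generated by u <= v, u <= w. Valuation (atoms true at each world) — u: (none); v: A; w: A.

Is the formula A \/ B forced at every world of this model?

Not every world: u ||-/- A \/ B.
u ||-/- A \/ B: neither disjunct is forced at u.
u lacks atom A, so u ||-/- A.

No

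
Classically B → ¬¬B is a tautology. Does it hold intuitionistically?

This is double-negation introduction, which is intuitionistically derivable.
If a world forces B then every accessible world forces B (persistence), so none forces ¬B; hence ¬¬B.

Yes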